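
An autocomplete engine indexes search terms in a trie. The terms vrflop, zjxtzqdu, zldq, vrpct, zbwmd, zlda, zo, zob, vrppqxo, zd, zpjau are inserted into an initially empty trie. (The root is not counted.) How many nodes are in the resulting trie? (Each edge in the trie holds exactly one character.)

36

Trace insertions, counting only characters that open a new branch:
  "vrflop" → 6 new (v, r, f, l, o, p)
  "zjxtzqdu" → 8 new (z, j, x, t, z, q, d, u)
  "zldq" → prefix "z" already present; 3 new (l, d, q)
  "vrpct" → prefix "vr" already present; 3 new (p, c, t)
  "zbwmd" → prefix "z" already present; 4 new (b, w, m, d)
  "zlda" → prefix "zld" already present; 1 new (a)
  "zo" → prefix "z" already present; 1 new (o)
  "zob" → prefix "zo" already present; 1 new (b)
  "vrppqxo" → prefix "vrp" already present; 4 new (p, q, x, o)
  "zd" → prefix "z" already present; 1 new (d)
  "zpjau" → prefix "z" already present; 4 new (p, j, a, u)
Total nodes = 6 + 8 + 3 + 3 + 4 + 1 + 1 + 1 + 4 + 1 + 4 = 36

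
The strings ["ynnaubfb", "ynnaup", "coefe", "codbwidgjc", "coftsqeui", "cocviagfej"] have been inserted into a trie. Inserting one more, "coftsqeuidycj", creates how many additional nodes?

Walking "coftsqeuidycj" from the root, the first 9 characters ("coftsqeui") follow existing edges; "d" is the first miss.
New nodes needed: |"coftsqeuidycj"| − 9 = 13 − 9 = 4.

4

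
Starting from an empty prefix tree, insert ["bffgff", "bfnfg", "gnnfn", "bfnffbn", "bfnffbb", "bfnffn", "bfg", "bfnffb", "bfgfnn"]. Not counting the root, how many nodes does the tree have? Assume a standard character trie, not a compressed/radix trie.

23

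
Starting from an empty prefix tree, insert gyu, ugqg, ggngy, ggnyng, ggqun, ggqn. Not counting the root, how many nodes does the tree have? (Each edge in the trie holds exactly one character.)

18

Trace insertions, counting only characters that open a new branch:
  "gyu" → 3 new (g, y, u)
  "ugqg" → 4 new (u, g, q, g)
  "ggngy" → prefix "g" already present; 4 new (g, n, g, y)
  "ggnyng" → prefix "ggn" already present; 3 new (y, n, g)
  "ggqun" → prefix "gg" already present; 3 new (q, u, n)
  "ggqn" → prefix "ggq" already present; 1 new (n)
Total nodes = 3 + 4 + 4 + 3 + 3 + 1 = 18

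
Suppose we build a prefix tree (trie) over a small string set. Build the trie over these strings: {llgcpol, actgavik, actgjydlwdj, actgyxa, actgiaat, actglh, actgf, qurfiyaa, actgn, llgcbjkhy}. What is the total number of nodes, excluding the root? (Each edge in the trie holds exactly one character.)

46

Count nodes per top-level branch (shared prefixes stored once):
  'a'-branch (actgavik, actgf, actgiaat, actgjydlwdj, actglh, actgn, actgyxa): 26 nodes
  'l'-branch (llgcbjkhy, llgcpol): 12 nodes
  'q'-branch (qurfiyaa): 8 nodes
Sum: 46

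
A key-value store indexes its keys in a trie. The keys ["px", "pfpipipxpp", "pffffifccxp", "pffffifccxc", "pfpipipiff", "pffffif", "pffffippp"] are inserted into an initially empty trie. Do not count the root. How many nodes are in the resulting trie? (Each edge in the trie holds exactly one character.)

Trace insertions, counting only characters that open a new branch:
  "px" → 2 new (p, x)
  "pfpipipxpp" → prefix "p" already present; 9 new (f, p, i, p, i, p, x, p, p)
  "pffffifccxp" → prefix "pf" already present; 9 new (f, f, f, i, f, c, c, x, p)
  "pffffifccxc" → prefix "pffffifccx" already present; 1 new (c)
  "pfpipipiff" → prefix "pfpipip" already present; 3 new (i, f, f)
  "pffffif" → prefix "pffffif" already present; 0 new (none)
  "pffffippp" → prefix "pffffi" already present; 3 new (p, p, p)
Total nodes = 2 + 9 + 9 + 1 + 3 + 0 + 3 = 27

27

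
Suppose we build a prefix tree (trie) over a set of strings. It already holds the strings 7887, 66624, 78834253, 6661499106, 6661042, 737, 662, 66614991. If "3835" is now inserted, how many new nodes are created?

4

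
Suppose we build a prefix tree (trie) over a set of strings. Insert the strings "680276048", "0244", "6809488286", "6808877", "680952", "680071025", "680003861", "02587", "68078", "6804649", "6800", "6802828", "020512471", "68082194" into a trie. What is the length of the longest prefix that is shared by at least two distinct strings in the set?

The deepest shared node is where two words last agree before diverging.
e.g. "6800" and "680003861" share the prefix "6800" of length 4; no pair shares a longer one.
Longest shared-prefix length: 4

4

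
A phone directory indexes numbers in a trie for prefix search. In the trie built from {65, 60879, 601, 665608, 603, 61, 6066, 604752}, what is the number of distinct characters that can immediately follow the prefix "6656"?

Follow the path "6656" to its node, then look at its outgoing edges.
Distinct next characters after "6656": 0.
That node has 1 child edge.

1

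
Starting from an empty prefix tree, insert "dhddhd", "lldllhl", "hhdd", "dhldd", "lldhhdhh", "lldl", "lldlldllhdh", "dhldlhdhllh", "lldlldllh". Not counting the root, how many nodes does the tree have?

38

Insert word by word; a character creates a node only if that edge doesn't already exist:
  "dhddhd" → 6 new (d, h, d, d, h, d)
  "lldllhl" → 7 new (l, l, d, l, l, h, l)
  "hhdd" → 4 new (h, h, d, d)
  "dhldd" → prefix "dh" already present; 3 new (l, d, d)
  "lldhhdhh" → prefix "lld" already present; 5 new (h, h, d, h, h)
  "lldl" → prefix "lldl" already present; 0 new (none)
  "lldlldllhdh" → prefix "lldll" already present; 6 new (d, l, l, h, d, h)
  "dhldlhdhllh" → prefix "dhld" already present; 7 new (l, h, d, h, l, l, h)
  "lldlldllh" → prefix "lldlldllh" already present; 0 new (none)
Total nodes = 6 + 7 + 4 + 3 + 5 + 0 + 6 + 7 + 0 = 38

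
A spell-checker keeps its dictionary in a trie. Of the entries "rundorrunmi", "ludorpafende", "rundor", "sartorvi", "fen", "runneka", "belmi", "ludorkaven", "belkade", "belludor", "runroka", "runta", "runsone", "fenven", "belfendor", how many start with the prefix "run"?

Traverse to the node for "run", then collect every word in that subtree.
Words under "run": rundor, rundorrunmi, runneka, runroka, runsone, runta
Count: 6

6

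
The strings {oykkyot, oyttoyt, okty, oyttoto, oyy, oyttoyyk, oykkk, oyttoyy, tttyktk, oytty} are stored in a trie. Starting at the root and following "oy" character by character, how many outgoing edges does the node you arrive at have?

3

Follow the path "oy" to its node, then look at its outgoing edges.
Distinct next characters after "oy": k, t, y.
That node has 3 child edges.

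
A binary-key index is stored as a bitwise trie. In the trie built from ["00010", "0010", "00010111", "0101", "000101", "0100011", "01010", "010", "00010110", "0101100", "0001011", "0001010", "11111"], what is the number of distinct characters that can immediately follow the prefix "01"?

Walk "01" from the root, arriving at one node.
Distinct next characters after "01": 0.
That node has 1 child edge.

1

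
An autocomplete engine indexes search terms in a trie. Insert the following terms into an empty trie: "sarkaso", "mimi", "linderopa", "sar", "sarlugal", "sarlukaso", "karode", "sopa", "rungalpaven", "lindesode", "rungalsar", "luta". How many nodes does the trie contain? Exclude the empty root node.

Insert word by word; a character creates a node only if that edge doesn't already exist:
  "sarkaso" → 7 new (s, a, r, k, a, s, o)
  "mimi" → 4 new (m, i, m, i)
  "linderopa" → 9 new (l, i, n, d, e, r, o, p, a)
  "sar" → prefix "sar" already present; 0 new (none)
  "sarlugal" → prefix "sar" already present; 5 new (l, u, g, a, l)
  "sarlukaso" → prefix "sarlu" already present; 4 new (k, a, s, o)
  "karode" → 6 new (k, a, r, o, d, e)
  "sopa" → prefix "s" already present; 3 new (o, p, a)
  "rungalpaven" → 11 new (r, u, n, g, a, l, p, a, v, e, n)
  "lindesode" → prefix "linde" already present; 4 new (s, o, d, e)
  "rungalsar" → prefix "rungal" already present; 3 new (s, a, r)
  "luta" → prefix "l" already present; 3 new (u, t, a)
Total nodes = 7 + 4 + 9 + 0 + 5 + 4 + 6 + 3 + 11 + 4 + 3 + 3 = 59

59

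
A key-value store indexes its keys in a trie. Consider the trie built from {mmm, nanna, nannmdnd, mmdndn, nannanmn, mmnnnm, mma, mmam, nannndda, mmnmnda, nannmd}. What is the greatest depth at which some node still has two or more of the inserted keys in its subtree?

6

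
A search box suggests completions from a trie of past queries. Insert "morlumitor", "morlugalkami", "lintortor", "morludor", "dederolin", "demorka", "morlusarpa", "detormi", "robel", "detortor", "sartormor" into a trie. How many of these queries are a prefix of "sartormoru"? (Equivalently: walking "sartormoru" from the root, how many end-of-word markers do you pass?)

1

Check each prefix of "sartormoru" against the stored set — each match is an end-marker on the path.
Prefixes of the query that are stored words: "sartormor"
Count: 1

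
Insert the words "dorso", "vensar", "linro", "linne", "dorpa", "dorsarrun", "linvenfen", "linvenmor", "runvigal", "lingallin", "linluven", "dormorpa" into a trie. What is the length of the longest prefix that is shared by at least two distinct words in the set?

6

Equivalently: take the maximum, over all pairs, of their longest common prefix length.
"linvenfen" and "linvenmor" agree on "linven" (6 characters) before diverging; nothing deeper is shared.
Longest shared-prefix length: 6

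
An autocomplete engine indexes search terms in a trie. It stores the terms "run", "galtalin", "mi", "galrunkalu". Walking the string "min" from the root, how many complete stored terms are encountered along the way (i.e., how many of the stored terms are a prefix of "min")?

1

Check each prefix of "min" against the stored set — each match is an end-marker on the path.
Prefixes of the query that are stored words: "mi"
Count: 1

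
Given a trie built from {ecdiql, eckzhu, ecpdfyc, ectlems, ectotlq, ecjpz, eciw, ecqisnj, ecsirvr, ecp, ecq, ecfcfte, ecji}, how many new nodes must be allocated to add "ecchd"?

3

"ec" is already a path in the trie; the remaining "chd" must be added.
New nodes needed: |"ecchd"| − 2 = 5 − 2 = 3.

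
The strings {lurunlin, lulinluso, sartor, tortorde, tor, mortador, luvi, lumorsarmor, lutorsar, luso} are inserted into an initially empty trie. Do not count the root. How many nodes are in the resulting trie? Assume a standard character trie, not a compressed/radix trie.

Insert word by word; a character creates a node only if that edge doesn't already exist:
  "lurunlin" → 8 new (l, u, r, u, n, l, i, n)
  "lulinluso" → prefix "lu" already present; 7 new (l, i, n, l, u, s, o)
  "sartor" → 6 new (s, a, r, t, o, r)
  "tortorde" → 8 new (t, o, r, t, o, r, d, e)
  "tor" → prefix "tor" already present; 0 new (none)
  "mortador" → 8 new (m, o, r, t, a, d, o, r)
  "luvi" → prefix "lu" already present; 2 new (v, i)
  "lumorsarmor" → prefix "lu" already present; 9 new (m, o, r, s, a, r, m, o, r)
  "lutorsar" → prefix "lu" already present; 6 new (t, o, r, s, a, r)
  "luso" → prefix "lu" already present; 2 new (s, o)
Total nodes = 8 + 7 + 6 + 8 + 0 + 8 + 2 + 9 + 6 + 2 = 56

56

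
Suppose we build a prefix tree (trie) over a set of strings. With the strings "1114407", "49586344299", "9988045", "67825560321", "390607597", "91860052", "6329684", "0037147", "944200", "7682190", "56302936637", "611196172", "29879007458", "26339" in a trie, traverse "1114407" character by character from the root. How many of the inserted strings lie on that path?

1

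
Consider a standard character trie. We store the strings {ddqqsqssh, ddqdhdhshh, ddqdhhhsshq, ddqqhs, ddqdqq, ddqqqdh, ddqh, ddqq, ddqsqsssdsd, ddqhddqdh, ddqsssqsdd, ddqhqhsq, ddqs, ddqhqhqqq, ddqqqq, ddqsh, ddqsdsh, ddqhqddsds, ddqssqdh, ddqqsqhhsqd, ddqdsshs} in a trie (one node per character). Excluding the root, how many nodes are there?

78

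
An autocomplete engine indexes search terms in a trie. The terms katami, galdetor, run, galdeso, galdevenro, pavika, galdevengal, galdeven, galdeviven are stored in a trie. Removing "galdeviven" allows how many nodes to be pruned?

4

A node on "galdeviven"'s path can go only if nothing else ends at it or branches off below it.
The suffix "iven" (4 nodes) is used only by "galdeviven"; the node for "galdev" still has the child "e", so pruning stops there.
Nodes removed: 4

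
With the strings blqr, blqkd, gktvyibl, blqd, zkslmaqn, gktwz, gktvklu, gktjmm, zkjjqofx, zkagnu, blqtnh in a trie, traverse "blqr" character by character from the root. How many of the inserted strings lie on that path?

1

Traverse "blqr" character by character; count nodes along the way that are marked as word ends.
Prefixes of the query that are stored words: "blqr"
Count: 1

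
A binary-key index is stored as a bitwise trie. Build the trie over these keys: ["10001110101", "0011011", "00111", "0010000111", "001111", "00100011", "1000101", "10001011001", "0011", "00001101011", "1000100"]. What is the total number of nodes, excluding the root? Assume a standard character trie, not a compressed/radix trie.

Insert word by word; a character creates a node only if that edge doesn't already exist:
  "10001110101" → 11 new (1, 0, 0, 0, 1, 1, 1, 0, 1, 0, 1)
  "0011011" → 7 new (0, 0, 1, 1, 0, 1, 1)
  "00111" → prefix "0011" already present; 1 new (1)
  "0010000111" → prefix "001" already present; 7 new (0, 0, 0, 0, 1, 1, 1)
  "001111" → prefix "00111" already present; 1 new (1)
  "00100011" → prefix "001000" already present; 2 new (1, 1)
  "1000101" → prefix "10001" already present; 2 new (0, 1)
  "10001011001" → prefix "1000101" already present; 4 new (1, 0, 0, 1)
  "0011" → prefix "0011" already present; 0 new (none)
  "00001101011" → prefix "00" already present; 9 new (0, 0, 1, 1, 0, 1, 0, 1, 1)
  "1000100" → prefix "100010" already present; 1 new (0)
Total nodes = 11 + 7 + 1 + 7 + 1 + 2 + 2 + 4 + 0 + 9 + 1 = 45

45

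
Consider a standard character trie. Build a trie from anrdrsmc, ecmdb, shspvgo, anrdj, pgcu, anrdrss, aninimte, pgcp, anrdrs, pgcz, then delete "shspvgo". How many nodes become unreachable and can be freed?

7

Walk "shspvgo" from the leaf back toward the root, removing each node that no remaining word uses.
No other word shares any prefix with "shspvgo", so all 7 of its nodes go.
Nodes removed: 7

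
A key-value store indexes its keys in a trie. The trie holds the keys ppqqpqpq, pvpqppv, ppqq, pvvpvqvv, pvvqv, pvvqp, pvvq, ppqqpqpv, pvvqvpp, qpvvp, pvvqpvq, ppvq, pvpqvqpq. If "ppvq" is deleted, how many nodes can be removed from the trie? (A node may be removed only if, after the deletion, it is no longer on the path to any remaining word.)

2

Walk "ppvq" from the leaf back toward the root, removing each node that no remaining word uses.
The suffix "vq" (2 nodes) is used only by "ppvq"; the node for "pp" still has the child "q", so pruning stops there.
Nodes removed: 2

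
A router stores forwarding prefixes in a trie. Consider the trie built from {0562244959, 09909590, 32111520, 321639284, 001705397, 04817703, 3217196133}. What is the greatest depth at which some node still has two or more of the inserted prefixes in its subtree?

Equivalently: take the maximum, over all pairs, of their longest common prefix length.
e.g. "32111520" and "321639284" share the prefix "321" of length 3; no pair shares a longer one.
Longest shared-prefix length: 3

3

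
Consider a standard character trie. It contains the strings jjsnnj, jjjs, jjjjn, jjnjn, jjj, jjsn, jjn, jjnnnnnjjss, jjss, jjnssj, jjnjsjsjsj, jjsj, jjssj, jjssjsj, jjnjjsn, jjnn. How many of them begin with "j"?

16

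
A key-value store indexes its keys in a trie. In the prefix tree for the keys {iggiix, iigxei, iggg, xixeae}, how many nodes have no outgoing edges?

4

Leaves are exactly the stored words that no other stored word extends.
Those words: "iggg", "iggiix", "iigxei", "xixeae"
Leaf count: 4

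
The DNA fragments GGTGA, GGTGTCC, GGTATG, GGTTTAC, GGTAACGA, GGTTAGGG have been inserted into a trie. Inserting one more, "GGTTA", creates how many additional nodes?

Every character of "GGTTA" already lies on an existing path (it is a prefix of some stored word).
No new nodes are needed: 0.

0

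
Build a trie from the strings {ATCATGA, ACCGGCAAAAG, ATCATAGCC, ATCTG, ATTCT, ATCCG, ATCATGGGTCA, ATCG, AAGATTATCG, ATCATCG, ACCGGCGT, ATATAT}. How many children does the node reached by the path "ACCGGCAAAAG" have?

Follow the path "ACCGGCAAAAG" to its node, then look at its outgoing edges.
No stored string extends past "ACCGGCAAAAG".
That node has 0 child edges.

0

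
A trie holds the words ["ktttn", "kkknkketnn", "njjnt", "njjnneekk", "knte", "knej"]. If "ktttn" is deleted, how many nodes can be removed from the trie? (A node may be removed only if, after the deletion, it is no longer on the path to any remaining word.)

A node on "ktttn"'s path can go only if nothing else ends at it or branches off below it.
The suffix "tttn" (4 nodes) is used only by "ktttn"; the node for "k" still has the child "k", so pruning stops there.
Nodes removed: 4

4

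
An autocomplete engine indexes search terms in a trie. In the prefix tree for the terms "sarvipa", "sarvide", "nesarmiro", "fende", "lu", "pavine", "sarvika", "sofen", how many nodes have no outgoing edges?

8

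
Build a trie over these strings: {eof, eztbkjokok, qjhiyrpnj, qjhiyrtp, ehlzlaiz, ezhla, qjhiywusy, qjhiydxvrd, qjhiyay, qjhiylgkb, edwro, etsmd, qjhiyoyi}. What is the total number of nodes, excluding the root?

Insert word by word; a character creates a node only if that edge doesn't already exist:
  "eof" → 3 new (e, o, f)
  "eztbkjokok" → prefix "e" already present; 9 new (z, t, b, k, j, o, k, o, k)
  "qjhiyrpnj" → 9 new (q, j, h, i, y, r, p, n, j)
  "qjhiyrtp" → prefix "qjhiyr" already present; 2 new (t, p)
  "ehlzlaiz" → prefix "e" already present; 7 new (h, l, z, l, a, i, z)
  "ezhla" → prefix "ez" already present; 3 new (h, l, a)
  "qjhiywusy" → prefix "qjhiy" already present; 4 new (w, u, s, y)
  "qjhiydxvrd" → prefix "qjhiy" already present; 5 new (d, x, v, r, d)
  "qjhiyay" → prefix "qjhiy" already present; 2 new (a, y)
  "qjhiylgkb" → prefix "qjhiy" already present; 4 new (l, g, k, b)
  "edwro" → prefix "e" already present; 4 new (d, w, r, o)
  "etsmd" → prefix "e" already present; 4 new (t, s, m, d)
  "qjhiyoyi" → prefix "qjhiy" already present; 3 new (o, y, i)
Total nodes = 3 + 9 + 9 + 2 + 7 + 3 + 4 + 5 + 2 + 4 + 4 + 4 + 3 = 59

59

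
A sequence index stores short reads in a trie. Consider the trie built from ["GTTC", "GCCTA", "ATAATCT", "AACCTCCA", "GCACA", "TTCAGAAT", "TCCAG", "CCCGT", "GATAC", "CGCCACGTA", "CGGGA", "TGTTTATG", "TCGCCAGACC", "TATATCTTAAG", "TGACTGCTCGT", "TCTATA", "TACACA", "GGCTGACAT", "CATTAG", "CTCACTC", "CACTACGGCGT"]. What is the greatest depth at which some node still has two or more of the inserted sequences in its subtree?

Look for the deepest trie node that still has at least two words in its subtree.
e.g. "CACTACGGCGT" and "CATTAG" share the prefix "CA" of length 2; no pair shares a longer one.
Longest shared-prefix length: 2

2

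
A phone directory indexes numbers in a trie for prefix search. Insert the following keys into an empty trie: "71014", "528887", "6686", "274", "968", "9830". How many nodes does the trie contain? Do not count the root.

24

Insert word by word; a character creates a node only if that edge doesn't already exist:
  "71014" → 5 new (7, 1, 0, 1, 4)
  "528887" → 6 new (5, 2, 8, 8, 8, 7)
  "6686" → 4 new (6, 6, 8, 6)
  "274" → 3 new (2, 7, 4)
  "968" → 3 new (9, 6, 8)
  "9830" → prefix "9" already present; 3 new (8, 3, 0)
Total nodes = 5 + 6 + 4 + 3 + 3 + 3 = 24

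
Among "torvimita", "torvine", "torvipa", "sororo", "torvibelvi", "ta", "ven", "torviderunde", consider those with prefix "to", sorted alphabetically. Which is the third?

torvimita

Words with prefix "to", in lexicographic order: "torvibelvi", "torviderunde", "torvimita", "torvine", "torvipa"
Position 3: torvimita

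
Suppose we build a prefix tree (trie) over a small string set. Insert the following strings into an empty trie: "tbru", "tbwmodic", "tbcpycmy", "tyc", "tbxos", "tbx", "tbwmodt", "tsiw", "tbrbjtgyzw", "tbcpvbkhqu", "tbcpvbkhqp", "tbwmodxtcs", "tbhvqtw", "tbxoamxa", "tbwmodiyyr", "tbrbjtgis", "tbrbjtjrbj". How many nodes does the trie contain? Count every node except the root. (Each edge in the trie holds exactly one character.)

61

Trace insertions, counting only characters that open a new branch:
  "tbru" → 4 new (t, b, r, u)
  "tbwmodic" → prefix "tb" already present; 6 new (w, m, o, d, i, c)
  "tbcpycmy" → prefix "tb" already present; 6 new (c, p, y, c, m, y)
  "tyc" → prefix "t" already present; 2 new (y, c)
  "tbxos" → prefix "tb" already present; 3 new (x, o, s)
  "tbx" → prefix "tbx" already present; 0 new (none)
  "tbwmodt" → prefix "tbwmod" already present; 1 new (t)
  "tsiw" → prefix "t" already present; 3 new (s, i, w)
  "tbrbjtgyzw" → prefix "tbr" already present; 7 new (b, j, t, g, y, z, w)
  "tbcpvbkhqu" → prefix "tbcp" already present; 6 new (v, b, k, h, q, u)
  "tbcpvbkhqp" → prefix "tbcpvbkhq" already present; 1 new (p)
  "tbwmodxtcs" → prefix "tbwmod" already present; 4 new (x, t, c, s)
  "tbhvqtw" → prefix "tb" already present; 5 new (h, v, q, t, w)
  "tbxoamxa" → prefix "tbxo" already present; 4 new (a, m, x, a)
  "tbwmodiyyr" → prefix "tbwmodi" already present; 3 new (y, y, r)
  "tbrbjtgis" → prefix "tbrbjtg" already present; 2 new (i, s)
  "tbrbjtjrbj" → prefix "tbrbjt" already present; 4 new (j, r, b, j)
Total nodes = 4 + 6 + 6 + 2 + 3 + 0 + 1 + 3 + 7 + 6 + 1 + 4 + 5 + 4 + 3 + 2 + 4 = 61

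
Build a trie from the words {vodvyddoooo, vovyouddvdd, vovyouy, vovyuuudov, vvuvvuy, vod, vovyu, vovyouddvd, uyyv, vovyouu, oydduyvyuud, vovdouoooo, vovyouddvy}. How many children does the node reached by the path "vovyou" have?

3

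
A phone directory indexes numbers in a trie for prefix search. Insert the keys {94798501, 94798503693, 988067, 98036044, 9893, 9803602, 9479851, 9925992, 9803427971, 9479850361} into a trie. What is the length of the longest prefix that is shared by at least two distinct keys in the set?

Look for the deepest trie node that still has at least two words in its subtree.
"9479850361" and "94798503693" agree on "947985036" (9 characters) before diverging; nothing deeper is shared.
Longest shared-prefix length: 9

9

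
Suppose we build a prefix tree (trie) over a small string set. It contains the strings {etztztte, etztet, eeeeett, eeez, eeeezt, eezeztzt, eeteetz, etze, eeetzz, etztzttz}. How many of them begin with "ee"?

Traverse to the node for "ee", then collect every word in that subtree.
Matches: "eeeeett", "eeeezt", "eeetzz", "eeez", "eeteetz", "eezeztzt"
Count: 6

6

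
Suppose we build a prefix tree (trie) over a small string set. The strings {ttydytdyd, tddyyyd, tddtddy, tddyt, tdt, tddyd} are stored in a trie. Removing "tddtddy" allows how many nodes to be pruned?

Walk "tddtddy" from the leaf back toward the root, removing each node that no remaining word uses.
The suffix "tddy" (4 nodes) is used only by "tddtddy"; the node for "tdd" still has the child "y", so pruning stops there.
Nodes removed: 4

4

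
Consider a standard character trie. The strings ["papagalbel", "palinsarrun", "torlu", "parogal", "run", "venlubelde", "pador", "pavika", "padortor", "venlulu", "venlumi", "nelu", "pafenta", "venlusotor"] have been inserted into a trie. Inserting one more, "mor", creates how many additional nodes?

"mor" shares no prefix with any stored word, so all 3 characters open new nodes.
3 − 0 = 3 new nodes.

3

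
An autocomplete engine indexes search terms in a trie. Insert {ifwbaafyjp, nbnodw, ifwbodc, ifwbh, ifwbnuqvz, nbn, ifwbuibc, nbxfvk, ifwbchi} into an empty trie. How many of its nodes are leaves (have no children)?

8

A leaf is a node with no children — equivalently, the end of a word that is not a proper prefix of any other stored word.
Those words: "ifwbaafyjp", "ifwbchi", "ifwbh", "ifwbnuqvz", "ifwbodc", "ifwbuibc", "nbnodw", "nbxfvk"
Leaf count: 8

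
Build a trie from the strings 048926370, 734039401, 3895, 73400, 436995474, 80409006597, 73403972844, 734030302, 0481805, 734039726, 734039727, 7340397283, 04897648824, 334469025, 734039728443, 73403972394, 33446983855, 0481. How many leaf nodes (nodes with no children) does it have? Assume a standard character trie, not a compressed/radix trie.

16

Leaves are exactly the stored words that no other stored word extends.
Those words: "0481805", "048926370", "04897648824", "334469025", "33446983855", "3895", "436995474", "73400", "734030302", "734039401", "73403972394", "734039726", "734039727", "7340397283", "734039728443", "80409006597"
Leaf count: 16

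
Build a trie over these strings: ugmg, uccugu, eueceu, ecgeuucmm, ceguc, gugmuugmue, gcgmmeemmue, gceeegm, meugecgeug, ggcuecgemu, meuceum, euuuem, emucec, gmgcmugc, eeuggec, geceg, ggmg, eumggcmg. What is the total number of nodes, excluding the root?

Insert word by word; a character creates a node only if that edge doesn't already exist:
  "ugmg" → 4 new (u, g, m, g)
  "uccugu" → prefix "u" already present; 5 new (c, c, u, g, u)
  "eueceu" → 6 new (e, u, e, c, e, u)
  "ecgeuucmm" → prefix "e" already present; 8 new (c, g, e, u, u, c, m, m)
  "ceguc" → 5 new (c, e, g, u, c)
  "gugmuugmue" → 10 new (g, u, g, m, u, u, g, m, u, e)
  "gcgmmeemmue" → prefix "g" already present; 10 new (c, g, m, m, e, e, m, m, u, e)
  "gceeegm" → prefix "gc" already present; 5 new (e, e, e, g, m)
  "meugecgeug" → 10 new (m, e, u, g, e, c, g, e, u, g)
  "ggcuecgemu" → prefix "g" already present; 9 new (g, c, u, e, c, g, e, m, u)
  "meuceum" → prefix "meu" already present; 4 new (c, e, u, m)
  "euuuem" → prefix "eu" already present; 4 new (u, u, e, m)
  "emucec" → prefix "e" already present; 5 new (m, u, c, e, c)
  "gmgcmugc" → prefix "g" already present; 7 new (m, g, c, m, u, g, c)
  "eeuggec" → prefix "e" already present; 6 new (e, u, g, g, e, c)
  "geceg" → prefix "g" already present; 4 new (e, c, e, g)
  "ggmg" → prefix "gg" already present; 2 new (m, g)
  "eumggcmg" → prefix "eu" already present; 6 new (m, g, g, c, m, g)
Total nodes = 4 + 5 + 6 + 8 + 5 + 10 + 10 + 5 + 10 + 9 + 4 + 4 + 5 + 7 + 6 + 4 + 2 + 6 = 110

110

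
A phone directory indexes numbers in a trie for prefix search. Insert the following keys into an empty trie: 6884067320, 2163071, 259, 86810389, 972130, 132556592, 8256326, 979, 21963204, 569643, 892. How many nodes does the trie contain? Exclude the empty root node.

63

For each word, the new-node count is its length minus the longest prefix already in the trie:
  "6884067320" → 10 new (6, 8, 8, 4, 0, 6, 7, 3, 2, 0)
  "2163071" → 7 new (2, 1, 6, 3, 0, 7, 1)
  "259" → prefix "2" already present; 2 new (5, 9)
  "86810389" → 8 new (8, 6, 8, 1, 0, 3, 8, 9)
  "972130" → 6 new (9, 7, 2, 1, 3, 0)
  "132556592" → 9 new (1, 3, 2, 5, 5, 6, 5, 9, 2)
  "8256326" → prefix "8" already present; 6 new (2, 5, 6, 3, 2, 6)
  "979" → prefix "97" already present; 1 new (9)
  "21963204" → prefix "21" already present; 6 new (9, 6, 3, 2, 0, 4)
  "569643" → 6 new (5, 6, 9, 6, 4, 3)
  "892" → prefix "8" already present; 2 new (9, 2)
Total nodes = 10 + 7 + 2 + 8 + 6 + 9 + 6 + 1 + 6 + 6 + 2 = 63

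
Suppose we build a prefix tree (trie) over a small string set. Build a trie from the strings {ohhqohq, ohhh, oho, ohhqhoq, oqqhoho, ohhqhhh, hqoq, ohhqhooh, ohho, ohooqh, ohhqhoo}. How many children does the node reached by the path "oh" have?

2

Follow the path "oh" to its node, then look at its outgoing edges.
Characters that immediately follow "oh" among the stored strings: {h, o}.
That node has 2 child edges.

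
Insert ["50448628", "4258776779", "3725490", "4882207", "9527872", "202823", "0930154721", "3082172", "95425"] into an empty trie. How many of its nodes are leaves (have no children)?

A leaf is a node with no children — equivalently, the end of a word that is not a proper prefix of any other stored word.
Those words: "0930154721", "202823", "3082172", "3725490", "4258776779", "4882207", "50448628", "9527872", "95425"
Leaf count: 9

9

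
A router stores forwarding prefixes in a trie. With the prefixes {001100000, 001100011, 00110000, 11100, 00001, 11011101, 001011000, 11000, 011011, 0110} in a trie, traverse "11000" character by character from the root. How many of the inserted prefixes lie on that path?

Traverse "11000" character by character; count nodes along the way that are marked as word ends.
Prefixes of the query that are stored words: "11000"
Count: 1

1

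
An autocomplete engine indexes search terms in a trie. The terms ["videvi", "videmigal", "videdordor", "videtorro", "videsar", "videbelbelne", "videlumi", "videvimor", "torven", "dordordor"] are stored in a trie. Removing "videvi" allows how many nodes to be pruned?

0

A node on "videvi"'s path can go only if nothing else ends at it or branches off below it.
Every node on "videvi" is still needed (e.g. by "videvimor"), so nothing is freed.
Nodes removed: 0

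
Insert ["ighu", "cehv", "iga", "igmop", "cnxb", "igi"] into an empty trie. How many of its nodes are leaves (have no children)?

6

A leaf is a node with no children — equivalently, the end of a word that is not a proper prefix of any other stored word.
Those words: "cehv", "cnxb", "iga", "ighu", "igi", "igmop"
Leaf count: 6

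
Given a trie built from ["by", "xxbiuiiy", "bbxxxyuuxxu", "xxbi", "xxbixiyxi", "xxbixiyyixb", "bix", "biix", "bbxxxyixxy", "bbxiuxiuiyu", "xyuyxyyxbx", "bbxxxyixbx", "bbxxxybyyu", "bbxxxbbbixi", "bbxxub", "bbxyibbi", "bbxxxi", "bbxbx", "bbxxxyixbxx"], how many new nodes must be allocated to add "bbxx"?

Every character of "bbxx" already lies on an existing path (it is a prefix of some stored word).
No new nodes are needed: 0.

0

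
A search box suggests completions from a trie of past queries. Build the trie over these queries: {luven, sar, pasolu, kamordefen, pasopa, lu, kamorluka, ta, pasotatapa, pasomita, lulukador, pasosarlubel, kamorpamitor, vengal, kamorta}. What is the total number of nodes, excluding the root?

Trace insertions, counting only characters that open a new branch:
  "luven" → 5 new (l, u, v, e, n)
  "sar" → 3 new (s, a, r)
  "pasolu" → 6 new (p, a, s, o, l, u)
  "kamordefen" → 10 new (k, a, m, o, r, d, e, f, e, n)
  "pasopa" → prefix "paso" already present; 2 new (p, a)
  "lu" → prefix "lu" already present; 0 new (none)
  "kamorluka" → prefix "kamor" already present; 4 new (l, u, k, a)
  "ta" → 2 new (t, a)
  "pasotatapa" → prefix "paso" already present; 6 new (t, a, t, a, p, a)
  "pasomita" → prefix "paso" already present; 4 new (m, i, t, a)
  "lulukador" → prefix "lu" already present; 7 new (l, u, k, a, d, o, r)
  "pasosarlubel" → prefix "paso" already present; 8 new (s, a, r, l, u, b, e, l)
  "kamorpamitor" → prefix "kamor" already present; 7 new (p, a, m, i, t, o, r)
  "vengal" → 6 new (v, e, n, g, a, l)
  "kamorta" → prefix "kamor" already present; 2 new (t, a)
Total nodes = 5 + 3 + 6 + 10 + 2 + 0 + 4 + 2 + 6 + 4 + 7 + 8 + 7 + 6 + 2 = 72

72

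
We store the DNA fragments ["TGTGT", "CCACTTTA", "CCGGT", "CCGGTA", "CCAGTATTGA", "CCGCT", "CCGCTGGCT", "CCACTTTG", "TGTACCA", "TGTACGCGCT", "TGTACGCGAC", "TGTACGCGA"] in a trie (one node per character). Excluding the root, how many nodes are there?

42

Trace insertions, counting only characters that open a new branch:
  "TGTGT" → 5 new (T, G, T, G, T)
  "CCACTTTA" → 8 new (C, C, A, C, T, T, T, A)
  "CCGGT" → prefix "CC" already present; 3 new (G, G, T)
  "CCGGTA" → prefix "CCGGT" already present; 1 new (A)
  "CCAGTATTGA" → prefix "CCA" already present; 7 new (G, T, A, T, T, G, A)
  "CCGCT" → prefix "CCG" already present; 2 new (C, T)
  "CCGCTGGCT" → prefix "CCGCT" already present; 4 new (G, G, C, T)
  "CCACTTTG" → prefix "CCACTTT" already present; 1 new (G)
  "TGTACCA" → prefix "TGT" already present; 4 new (A, C, C, A)
  "TGTACGCGCT" → prefix "TGTAC" already present; 5 new (G, C, G, C, T)
  "TGTACGCGAC" → prefix "TGTACGCG" already present; 2 new (A, C)
  "TGTACGCGA" → prefix "TGTACGCGA" already present; 0 new (none)
Total nodes = 5 + 8 + 3 + 1 + 7 + 2 + 4 + 1 + 4 + 5 + 2 + 0 = 42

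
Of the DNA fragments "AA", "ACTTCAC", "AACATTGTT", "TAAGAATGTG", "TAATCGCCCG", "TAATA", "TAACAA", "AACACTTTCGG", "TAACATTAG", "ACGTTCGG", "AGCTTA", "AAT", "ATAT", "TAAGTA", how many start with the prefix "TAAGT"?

Filter for entries beginning with "TAAGT":
Matches: "TAAGTA"
Count: 1

1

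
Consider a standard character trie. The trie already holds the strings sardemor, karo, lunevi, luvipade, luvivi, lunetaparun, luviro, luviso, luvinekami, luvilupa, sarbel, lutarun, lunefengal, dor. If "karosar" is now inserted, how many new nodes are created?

3

The longest prefix of "karosar" already in the trie is "karo" (length 4).
New nodes needed: |"karosar"| − 4 = 7 − 4 = 3.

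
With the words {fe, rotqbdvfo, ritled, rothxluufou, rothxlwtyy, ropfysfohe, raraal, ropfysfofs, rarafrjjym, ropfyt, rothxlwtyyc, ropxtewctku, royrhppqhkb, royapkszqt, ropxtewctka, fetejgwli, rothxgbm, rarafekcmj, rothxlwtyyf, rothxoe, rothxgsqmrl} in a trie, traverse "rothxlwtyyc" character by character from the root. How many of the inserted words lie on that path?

Traverse "rothxlwtyyc" character by character; count nodes along the way that are marked as word ends.
Prefixes of the query that are stored words: "rothxlwtyy", "rothxlwtyyc"
Count: 2

2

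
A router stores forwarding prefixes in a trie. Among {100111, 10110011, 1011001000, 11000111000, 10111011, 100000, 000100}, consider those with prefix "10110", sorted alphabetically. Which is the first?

1011001000

Filter for "10110…" and sort: "1011001000", "10110011"
Position 1: 1011001000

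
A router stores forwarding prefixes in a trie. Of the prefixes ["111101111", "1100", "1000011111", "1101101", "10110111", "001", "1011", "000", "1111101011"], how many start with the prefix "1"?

Filter for entries beginning with "1":
Words under "1": 1000011111, 1011, 10110111, 1100, 1101101, 111101111, 1111101011
Count: 7

7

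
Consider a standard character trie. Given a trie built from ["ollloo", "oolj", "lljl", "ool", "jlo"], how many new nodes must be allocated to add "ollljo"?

2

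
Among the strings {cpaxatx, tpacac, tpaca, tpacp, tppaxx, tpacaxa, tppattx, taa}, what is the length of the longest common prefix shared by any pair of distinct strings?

5

The deepest shared node is where two words last agree before diverging.
"tpaca" and "tpacac" agree on "tpaca" (5 characters) before diverging; nothing deeper is shared.
Longest shared-prefix length: 5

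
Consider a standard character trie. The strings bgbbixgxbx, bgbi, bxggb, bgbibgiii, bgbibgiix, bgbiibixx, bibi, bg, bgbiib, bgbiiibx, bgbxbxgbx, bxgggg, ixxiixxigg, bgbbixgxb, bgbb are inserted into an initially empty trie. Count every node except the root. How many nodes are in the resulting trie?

Insert word by word; a character creates a node only if that edge doesn't already exist:
  "bgbbixgxbx" → 10 new (b, g, b, b, i, x, g, x, b, x)
  "bgbi" → prefix "bgb" already present; 1 new (i)
  "bxggb" → prefix "b" already present; 4 new (x, g, g, b)
  "bgbibgiii" → prefix "bgbi" already present; 5 new (b, g, i, i, i)
  "bgbibgiix" → prefix "bgbibgii" already present; 1 new (x)
  "bgbiibixx" → prefix "bgbi" already present; 5 new (i, b, i, x, x)
  "bibi" → prefix "b" already present; 3 new (i, b, i)
  "bg" → prefix "bg" already present; 0 new (none)
  "bgbiib" → prefix "bgbiib" already present; 0 new (none)
  "bgbiiibx" → prefix "bgbii" already present; 3 new (i, b, x)
  "bgbxbxgbx" → prefix "bgb" already present; 6 new (x, b, x, g, b, x)
  "bxgggg" → prefix "bxgg" already present; 2 new (g, g)
  "ixxiixxigg" → 10 new (i, x, x, i, i, x, x, i, g, g)
  "bgbbixgxb" → prefix "bgbbixgxb" already present; 0 new (none)
  "bgbb" → prefix "bgbb" already present; 0 new (none)
Total nodes = 10 + 1 + 4 + 5 + 1 + 5 + 3 + 0 + 0 + 3 + 6 + 2 + 10 + 0 + 0 = 50

50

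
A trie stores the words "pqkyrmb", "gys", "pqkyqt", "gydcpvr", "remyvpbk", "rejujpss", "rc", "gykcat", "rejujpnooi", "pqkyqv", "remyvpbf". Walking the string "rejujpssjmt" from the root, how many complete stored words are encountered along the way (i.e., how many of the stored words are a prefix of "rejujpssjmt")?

1

Walk "rejujpssjmt" from the root; an end-of-word marker is hit whenever a stored word is a prefix of "rejujpssjmt".
Prefixes of the query that are stored words: "rejujpss"
Count: 1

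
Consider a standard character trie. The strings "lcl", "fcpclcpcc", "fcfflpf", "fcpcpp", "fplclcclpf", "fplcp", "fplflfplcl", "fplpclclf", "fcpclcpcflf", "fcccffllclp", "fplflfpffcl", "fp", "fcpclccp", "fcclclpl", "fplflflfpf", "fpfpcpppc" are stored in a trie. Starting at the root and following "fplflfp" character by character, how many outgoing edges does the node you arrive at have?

2

The children of the "fplflfp" node are the distinct next characters among strings starting with "fplflfp".
Distinct next characters after "fplflfp": f, l.
That node has 2 child edges.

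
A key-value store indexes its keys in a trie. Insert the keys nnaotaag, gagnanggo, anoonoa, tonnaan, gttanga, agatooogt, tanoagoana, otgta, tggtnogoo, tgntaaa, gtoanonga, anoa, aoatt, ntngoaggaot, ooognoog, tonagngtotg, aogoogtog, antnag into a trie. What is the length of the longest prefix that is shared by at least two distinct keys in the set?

3

The deepest shared node is where two words last agree before diverging.
e.g. "anoa" and "anoonoa" share the prefix "ano" of length 3; no pair shares a longer one.
Longest shared-prefix length: 3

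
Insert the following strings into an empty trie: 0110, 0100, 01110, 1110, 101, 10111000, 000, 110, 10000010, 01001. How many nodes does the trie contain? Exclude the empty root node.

Count nodes per top-level branch (shared prefixes stored once):
  '0'-branch (000, 0100, 01001, 0110, 01110): 11 nodes
  '1'-branch (10000010, 101, 10111000, 110, 1110): 18 nodes
Sum: 29

29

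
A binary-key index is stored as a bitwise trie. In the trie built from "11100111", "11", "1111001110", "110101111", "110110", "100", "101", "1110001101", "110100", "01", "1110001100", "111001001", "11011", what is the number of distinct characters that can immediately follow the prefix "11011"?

1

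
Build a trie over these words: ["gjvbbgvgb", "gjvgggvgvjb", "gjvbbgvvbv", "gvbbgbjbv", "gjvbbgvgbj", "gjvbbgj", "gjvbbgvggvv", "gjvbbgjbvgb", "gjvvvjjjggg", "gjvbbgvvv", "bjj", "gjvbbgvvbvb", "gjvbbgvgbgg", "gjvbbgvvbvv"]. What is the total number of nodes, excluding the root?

53

Trace insertions, counting only characters that open a new branch:
  "gjvbbgvgb" → 9 new (g, j, v, b, b, g, v, g, b)
  "gjvgggvgvjb" → prefix "gjv" already present; 8 new (g, g, g, v, g, v, j, b)
  "gjvbbgvvbv" → prefix "gjvbbgv" already present; 3 new (v, b, v)
  "gvbbgbjbv" → prefix "g" already present; 8 new (v, b, b, g, b, j, b, v)
  "gjvbbgvgbj" → prefix "gjvbbgvgb" already present; 1 new (j)
  "gjvbbgj" → prefix "gjvbbg" already present; 1 new (j)
  "gjvbbgvggvv" → prefix "gjvbbgvg" already present; 3 new (g, v, v)
  "gjvbbgjbvgb" → prefix "gjvbbgj" already present; 4 new (b, v, g, b)
  "gjvvvjjjggg" → prefix "gjv" already present; 8 new (v, v, j, j, j, g, g, g)
  "gjvbbgvvv" → prefix "gjvbbgvv" already present; 1 new (v)
  "bjj" → 3 new (b, j, j)
  "gjvbbgvvbvb" → prefix "gjvbbgvvbv" already present; 1 new (b)
  "gjvbbgvgbgg" → prefix "gjvbbgvgb" already present; 2 new (g, g)
  "gjvbbgvvbvv" → prefix "gjvbbgvvbv" already present; 1 new (v)
Total nodes = 9 + 8 + 3 + 8 + 1 + 1 + 3 + 4 + 8 + 1 + 3 + 1 + 2 + 1 = 53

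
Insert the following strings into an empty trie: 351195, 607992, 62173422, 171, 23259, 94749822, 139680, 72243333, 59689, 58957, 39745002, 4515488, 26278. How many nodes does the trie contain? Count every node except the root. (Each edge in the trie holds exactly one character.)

Insert word by word; a character creates a node only if that edge doesn't already exist:
  "351195" → 6 new (3, 5, 1, 1, 9, 5)
  "607992" → 6 new (6, 0, 7, 9, 9, 2)
  "62173422" → prefix "6" already present; 7 new (2, 1, 7, 3, 4, 2, 2)
  "171" → 3 new (1, 7, 1)
  "23259" → 5 new (2, 3, 2, 5, 9)
  "94749822" → 8 new (9, 4, 7, 4, 9, 8, 2, 2)
  "139680" → prefix "1" already present; 5 new (3, 9, 6, 8, 0)
  "72243333" → 8 new (7, 2, 2, 4, 3, 3, 3, 3)
  "59689" → 5 new (5, 9, 6, 8, 9)
  "58957" → prefix "5" already present; 4 new (8, 9, 5, 7)
  "39745002" → prefix "3" already present; 7 new (9, 7, 4, 5, 0, 0, 2)
  "4515488" → 7 new (4, 5, 1, 5, 4, 8, 8)
  "26278" → prefix "2" already present; 4 new (6, 2, 7, 8)
Total nodes = 6 + 6 + 7 + 3 + 5 + 8 + 5 + 8 + 5 + 4 + 7 + 7 + 4 = 75

75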